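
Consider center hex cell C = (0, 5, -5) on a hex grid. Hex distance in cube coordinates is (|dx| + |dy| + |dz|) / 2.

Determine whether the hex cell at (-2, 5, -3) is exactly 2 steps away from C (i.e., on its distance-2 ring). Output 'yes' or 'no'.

|px - cx| = |-2 - 0| = 2
|py - cy| = |5 - 5| = 0
|pz - cz| = |-3 - (-5)| = 2
distance = (2+0+2)/2 = 4/2 = 2
radius = 2; distance == radius -> yes

Answer: yes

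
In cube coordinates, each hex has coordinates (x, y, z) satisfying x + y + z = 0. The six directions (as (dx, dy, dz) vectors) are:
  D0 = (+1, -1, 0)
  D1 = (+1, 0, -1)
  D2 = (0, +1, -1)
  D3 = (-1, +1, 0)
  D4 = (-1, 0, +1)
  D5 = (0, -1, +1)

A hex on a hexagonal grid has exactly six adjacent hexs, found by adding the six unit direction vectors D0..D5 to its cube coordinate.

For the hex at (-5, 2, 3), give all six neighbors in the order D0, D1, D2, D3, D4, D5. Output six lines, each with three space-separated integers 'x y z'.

Center: (-5, 2, 3). Add each direction:
  D0: (-5, 2, 3) + (1, -1, 0) = (-4, 1, 3)
  D1: (-5, 2, 3) + (1, 0, -1) = (-4, 2, 2)
  D2: (-5, 2, 3) + (0, 1, -1) = (-5, 3, 2)
  D3: (-5, 2, 3) + (-1, 1, 0) = (-6, 3, 3)
  D4: (-5, 2, 3) + (-1, 0, 1) = (-6, 2, 4)
  D5: (-5, 2, 3) + (0, -1, 1) = (-5, 1, 4)

Answer: -4 1 3
-4 2 2
-5 3 2
-6 3 3
-6 2 4
-5 1 4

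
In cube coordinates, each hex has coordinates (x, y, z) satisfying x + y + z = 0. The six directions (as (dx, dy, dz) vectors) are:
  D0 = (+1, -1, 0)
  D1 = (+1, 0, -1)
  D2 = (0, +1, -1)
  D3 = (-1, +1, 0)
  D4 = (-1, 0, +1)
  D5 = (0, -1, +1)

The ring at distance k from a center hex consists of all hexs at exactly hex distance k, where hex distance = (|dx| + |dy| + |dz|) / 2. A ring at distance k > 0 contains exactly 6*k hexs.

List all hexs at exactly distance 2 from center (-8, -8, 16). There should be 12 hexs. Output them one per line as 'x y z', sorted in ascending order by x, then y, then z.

Walk ring at distance 2 from (-8, -8, 16):
Start at center + D4*2 = (-10, -8, 18)
  hex 0: (-10, -8, 18)
  hex 1: (-9, -9, 18)
  hex 2: (-8, -10, 18)
  hex 3: (-7, -10, 17)
  hex 4: (-6, -10, 16)
  hex 5: (-6, -9, 15)
  hex 6: (-6, -8, 14)
  hex 7: (-7, -7, 14)
  hex 8: (-8, -6, 14)
  hex 9: (-9, -6, 15)
  hex 10: (-10, -6, 16)
  hex 11: (-10, -7, 17)
Sorted: 12 hexes.

Answer: -10 -8 18
-10 -7 17
-10 -6 16
-9 -9 18
-9 -6 15
-8 -10 18
-8 -6 14
-7 -10 17
-7 -7 14
-6 -10 16
-6 -9 15
-6 -8 14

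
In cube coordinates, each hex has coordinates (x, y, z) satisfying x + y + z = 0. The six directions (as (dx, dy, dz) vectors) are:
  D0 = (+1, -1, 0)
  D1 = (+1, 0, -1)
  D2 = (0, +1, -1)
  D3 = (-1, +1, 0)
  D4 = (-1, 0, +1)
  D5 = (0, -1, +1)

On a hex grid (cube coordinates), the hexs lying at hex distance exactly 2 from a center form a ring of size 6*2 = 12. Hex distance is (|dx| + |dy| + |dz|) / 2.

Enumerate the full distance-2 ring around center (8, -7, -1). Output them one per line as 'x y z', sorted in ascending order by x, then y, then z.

Walk ring at distance 2 from (8, -7, -1):
Start at center + D4*2 = (6, -7, 1)
  hex 0: (6, -7, 1)
  hex 1: (7, -8, 1)
  hex 2: (8, -9, 1)
  hex 3: (9, -9, 0)
  hex 4: (10, -9, -1)
  hex 5: (10, -8, -2)
  hex 6: (10, -7, -3)
  hex 7: (9, -6, -3)
  hex 8: (8, -5, -3)
  hex 9: (7, -5, -2)
  hex 10: (6, -5, -1)
  hex 11: (6, -6, 0)
Sorted: 12 hexes.

Answer: 6 -7 1
6 -6 0
6 -5 -1
7 -8 1
7 -5 -2
8 -9 1
8 -5 -3
9 -9 0
9 -6 -3
10 -9 -1
10 -8 -2
10 -7 -3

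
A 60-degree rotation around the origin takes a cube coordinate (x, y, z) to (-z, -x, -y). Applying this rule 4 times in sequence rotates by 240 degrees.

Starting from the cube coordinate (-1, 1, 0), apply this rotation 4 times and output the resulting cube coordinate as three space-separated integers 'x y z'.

Start: (-1, 1, 0)
Step 1: (-1, 1, 0) -> (-(0), -(-1), -(1)) = (0, 1, -1)
Step 2: (0, 1, -1) -> (-(-1), -(0), -(1)) = (1, 0, -1)
Step 3: (1, 0, -1) -> (-(-1), -(1), -(0)) = (1, -1, 0)
Step 4: (1, -1, 0) -> (-(0), -(1), -(-1)) = (0, -1, 1)

Answer: 0 -1 1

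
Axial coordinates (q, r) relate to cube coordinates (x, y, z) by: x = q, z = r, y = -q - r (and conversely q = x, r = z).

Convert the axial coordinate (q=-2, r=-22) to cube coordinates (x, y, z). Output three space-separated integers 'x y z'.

x = q = -2
z = r = -22
y = -x - z = -(-2) - (-22) = 24

Answer: -2 24 -22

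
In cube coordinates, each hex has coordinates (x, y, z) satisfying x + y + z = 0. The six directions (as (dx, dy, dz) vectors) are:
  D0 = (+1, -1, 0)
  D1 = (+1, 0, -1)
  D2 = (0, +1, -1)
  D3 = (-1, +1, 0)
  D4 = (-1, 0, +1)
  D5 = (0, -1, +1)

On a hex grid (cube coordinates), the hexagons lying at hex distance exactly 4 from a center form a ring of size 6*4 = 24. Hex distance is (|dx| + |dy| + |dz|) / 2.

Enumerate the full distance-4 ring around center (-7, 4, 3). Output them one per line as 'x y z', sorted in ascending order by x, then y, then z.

Answer: -11 4 7
-11 5 6
-11 6 5
-11 7 4
-11 8 3
-10 3 7
-10 8 2
-9 2 7
-9 8 1
-8 1 7
-8 8 0
-7 0 7
-7 8 -1
-6 0 6
-6 7 -1
-5 0 5
-5 6 -1
-4 0 4
-4 5 -1
-3 0 3
-3 1 2
-3 2 1
-3 3 0
-3 4 -1

Derivation:
Walk ring at distance 4 from (-7, 4, 3):
Start at center + D4*4 = (-11, 4, 7)
  hex 0: (-11, 4, 7)
  hex 1: (-10, 3, 7)
  hex 2: (-9, 2, 7)
  hex 3: (-8, 1, 7)
  hex 4: (-7, 0, 7)
  hex 5: (-6, 0, 6)
  hex 6: (-5, 0, 5)
  hex 7: (-4, 0, 4)
  hex 8: (-3, 0, 3)
  hex 9: (-3, 1, 2)
  hex 10: (-3, 2, 1)
  hex 11: (-3, 3, 0)
  hex 12: (-3, 4, -1)
  hex 13: (-4, 5, -1)
  hex 14: (-5, 6, -1)
  hex 15: (-6, 7, -1)
  hex 16: (-7, 8, -1)
  hex 17: (-8, 8, 0)
  hex 18: (-9, 8, 1)
  hex 19: (-10, 8, 2)
  hex 20: (-11, 8, 3)
  hex 21: (-11, 7, 4)
  hex 22: (-11, 6, 5)
  hex 23: (-11, 5, 6)
Sorted: 24 hexes.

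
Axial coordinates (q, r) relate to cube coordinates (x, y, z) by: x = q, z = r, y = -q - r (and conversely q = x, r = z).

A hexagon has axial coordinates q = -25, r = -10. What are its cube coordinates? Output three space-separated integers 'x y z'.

Answer: -25 35 -10

Derivation:
x = q = -25
z = r = -10
y = -x - z = -(-25) - (-10) = 35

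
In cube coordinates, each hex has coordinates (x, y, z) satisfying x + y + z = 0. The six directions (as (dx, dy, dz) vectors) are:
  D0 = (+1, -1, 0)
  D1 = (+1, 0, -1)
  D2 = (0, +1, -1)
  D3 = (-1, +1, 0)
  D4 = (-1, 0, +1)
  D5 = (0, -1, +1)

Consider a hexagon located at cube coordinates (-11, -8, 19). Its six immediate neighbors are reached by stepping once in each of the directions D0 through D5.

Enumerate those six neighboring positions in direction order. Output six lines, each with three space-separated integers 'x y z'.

Answer: -10 -9 19
-10 -8 18
-11 -7 18
-12 -7 19
-12 -8 20
-11 -9 20

Derivation:
Center: (-11, -8, 19). Add each direction:
  D0: (-11, -8, 19) + (1, -1, 0) = (-10, -9, 19)
  D1: (-11, -8, 19) + (1, 0, -1) = (-10, -8, 18)
  D2: (-11, -8, 19) + (0, 1, -1) = (-11, -7, 18)
  D3: (-11, -8, 19) + (-1, 1, 0) = (-12, -7, 19)
  D4: (-11, -8, 19) + (-1, 0, 1) = (-12, -8, 20)
  D5: (-11, -8, 19) + (0, -1, 1) = (-11, -9, 20)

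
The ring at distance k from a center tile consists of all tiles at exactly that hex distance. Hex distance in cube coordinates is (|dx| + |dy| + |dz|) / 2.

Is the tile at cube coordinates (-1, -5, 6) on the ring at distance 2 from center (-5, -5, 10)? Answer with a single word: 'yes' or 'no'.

|px - cx| = |-1 - (-5)| = 4
|py - cy| = |-5 - (-5)| = 0
|pz - cz| = |6 - 10| = 4
distance = (4+0+4)/2 = 8/2 = 4
radius = 2; distance != radius -> no

Answer: no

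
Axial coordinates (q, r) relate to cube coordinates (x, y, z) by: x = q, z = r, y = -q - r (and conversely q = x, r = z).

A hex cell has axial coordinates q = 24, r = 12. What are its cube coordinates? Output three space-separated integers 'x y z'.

x = q = 24
z = r = 12
y = -x - z = -(24) - (12) = -36

Answer: 24 -36 12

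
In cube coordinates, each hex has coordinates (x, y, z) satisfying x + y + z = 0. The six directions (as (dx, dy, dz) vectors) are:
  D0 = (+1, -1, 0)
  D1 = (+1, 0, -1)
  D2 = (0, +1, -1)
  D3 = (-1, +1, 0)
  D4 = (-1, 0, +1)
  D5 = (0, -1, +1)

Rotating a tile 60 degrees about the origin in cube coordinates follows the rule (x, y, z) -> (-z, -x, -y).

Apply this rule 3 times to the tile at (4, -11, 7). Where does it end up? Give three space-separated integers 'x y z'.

Answer: -4 11 -7

Derivation:
Start: (4, -11, 7)
Step 1: (4, -11, 7) -> (-(7), -(4), -(-11)) = (-7, -4, 11)
Step 2: (-7, -4, 11) -> (-(11), -(-7), -(-4)) = (-11, 7, 4)
Step 3: (-11, 7, 4) -> (-(4), -(-11), -(7)) = (-4, 11, -7)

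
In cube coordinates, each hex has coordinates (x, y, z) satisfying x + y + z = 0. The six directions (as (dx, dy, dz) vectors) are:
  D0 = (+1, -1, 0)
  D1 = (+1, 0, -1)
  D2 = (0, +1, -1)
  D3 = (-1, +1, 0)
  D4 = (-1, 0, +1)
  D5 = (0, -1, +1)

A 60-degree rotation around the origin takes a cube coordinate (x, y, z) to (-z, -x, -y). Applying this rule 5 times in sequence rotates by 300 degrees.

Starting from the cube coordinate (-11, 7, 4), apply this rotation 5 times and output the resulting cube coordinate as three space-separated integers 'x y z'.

Start: (-11, 7, 4)
Step 1: (-11, 7, 4) -> (-(4), -(-11), -(7)) = (-4, 11, -7)
Step 2: (-4, 11, -7) -> (-(-7), -(-4), -(11)) = (7, 4, -11)
Step 3: (7, 4, -11) -> (-(-11), -(7), -(4)) = (11, -7, -4)
Step 4: (11, -7, -4) -> (-(-4), -(11), -(-7)) = (4, -11, 7)
Step 5: (4, -11, 7) -> (-(7), -(4), -(-11)) = (-7, -4, 11)

Answer: -7 -4 11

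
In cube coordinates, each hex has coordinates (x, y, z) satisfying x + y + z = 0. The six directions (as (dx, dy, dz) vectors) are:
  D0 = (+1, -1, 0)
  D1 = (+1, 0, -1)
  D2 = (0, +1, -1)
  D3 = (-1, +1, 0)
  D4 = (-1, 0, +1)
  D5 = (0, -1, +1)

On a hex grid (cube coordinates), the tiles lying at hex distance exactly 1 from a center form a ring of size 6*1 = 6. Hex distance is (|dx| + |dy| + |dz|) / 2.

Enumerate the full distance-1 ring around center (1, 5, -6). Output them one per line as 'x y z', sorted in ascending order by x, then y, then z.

Answer: 0 5 -5
0 6 -6
1 4 -5
1 6 -7
2 4 -6
2 5 -7

Derivation:
Walk ring at distance 1 from (1, 5, -6):
Start at center + D4*1 = (0, 5, -5)
  hex 0: (0, 5, -5)
  hex 1: (1, 4, -5)
  hex 2: (2, 4, -6)
  hex 3: (2, 5, -7)
  hex 4: (1, 6, -7)
  hex 5: (0, 6, -6)
Sorted: 6 hexes.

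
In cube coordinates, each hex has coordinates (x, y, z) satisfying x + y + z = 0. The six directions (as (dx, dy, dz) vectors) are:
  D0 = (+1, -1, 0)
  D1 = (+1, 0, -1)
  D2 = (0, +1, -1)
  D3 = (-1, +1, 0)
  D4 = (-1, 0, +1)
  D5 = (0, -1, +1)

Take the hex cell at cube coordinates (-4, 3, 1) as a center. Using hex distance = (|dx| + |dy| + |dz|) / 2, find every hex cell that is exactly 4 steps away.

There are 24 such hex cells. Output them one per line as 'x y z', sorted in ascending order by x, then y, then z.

Walk ring at distance 4 from (-4, 3, 1):
Start at center + D4*4 = (-8, 3, 5)
  hex 0: (-8, 3, 5)
  hex 1: (-7, 2, 5)
  hex 2: (-6, 1, 5)
  hex 3: (-5, 0, 5)
  hex 4: (-4, -1, 5)
  hex 5: (-3, -1, 4)
  hex 6: (-2, -1, 3)
  hex 7: (-1, -1, 2)
  hex 8: (0, -1, 1)
  hex 9: (0, 0, 0)
  hex 10: (0, 1, -1)
  hex 11: (0, 2, -2)
  hex 12: (0, 3, -3)
  hex 13: (-1, 4, -3)
  hex 14: (-2, 5, -3)
  hex 15: (-3, 6, -3)
  hex 16: (-4, 7, -3)
  hex 17: (-5, 7, -2)
  hex 18: (-6, 7, -1)
  hex 19: (-7, 7, 0)
  hex 20: (-8, 7, 1)
  hex 21: (-8, 6, 2)
  hex 22: (-8, 5, 3)
  hex 23: (-8, 4, 4)
Sorted: 24 hexes.

Answer: -8 3 5
-8 4 4
-8 5 3
-8 6 2
-8 7 1
-7 2 5
-7 7 0
-6 1 5
-6 7 -1
-5 0 5
-5 7 -2
-4 -1 5
-4 7 -3
-3 -1 4
-3 6 -3
-2 -1 3
-2 5 -3
-1 -1 2
-1 4 -3
0 -1 1
0 0 0
0 1 -1
0 2 -2
0 3 -3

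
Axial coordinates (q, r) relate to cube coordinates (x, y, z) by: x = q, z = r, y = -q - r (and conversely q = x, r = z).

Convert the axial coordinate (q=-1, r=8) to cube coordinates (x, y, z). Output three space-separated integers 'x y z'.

Answer: -1 -7 8

Derivation:
x = q = -1
z = r = 8
y = -x - z = -(-1) - (8) = -7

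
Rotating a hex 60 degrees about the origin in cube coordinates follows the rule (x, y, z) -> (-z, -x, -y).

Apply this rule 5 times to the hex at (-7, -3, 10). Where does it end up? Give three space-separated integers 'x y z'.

Start: (-7, -3, 10)
Step 1: (-7, -3, 10) -> (-(10), -(-7), -(-3)) = (-10, 7, 3)
Step 2: (-10, 7, 3) -> (-(3), -(-10), -(7)) = (-3, 10, -7)
Step 3: (-3, 10, -7) -> (-(-7), -(-3), -(10)) = (7, 3, -10)
Step 4: (7, 3, -10) -> (-(-10), -(7), -(3)) = (10, -7, -3)
Step 5: (10, -7, -3) -> (-(-3), -(10), -(-7)) = (3, -10, 7)

Answer: 3 -10 7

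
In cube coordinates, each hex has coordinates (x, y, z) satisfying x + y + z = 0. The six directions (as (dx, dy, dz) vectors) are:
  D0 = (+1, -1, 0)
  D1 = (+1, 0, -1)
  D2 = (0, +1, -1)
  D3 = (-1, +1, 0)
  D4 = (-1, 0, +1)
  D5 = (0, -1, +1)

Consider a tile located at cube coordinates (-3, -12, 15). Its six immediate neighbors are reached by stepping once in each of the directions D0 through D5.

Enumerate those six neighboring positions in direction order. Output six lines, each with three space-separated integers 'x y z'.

Answer: -2 -13 15
-2 -12 14
-3 -11 14
-4 -11 15
-4 -12 16
-3 -13 16

Derivation:
Center: (-3, -12, 15). Add each direction:
  D0: (-3, -12, 15) + (1, -1, 0) = (-2, -13, 15)
  D1: (-3, -12, 15) + (1, 0, -1) = (-2, -12, 14)
  D2: (-3, -12, 15) + (0, 1, -1) = (-3, -11, 14)
  D3: (-3, -12, 15) + (-1, 1, 0) = (-4, -11, 15)
  D4: (-3, -12, 15) + (-1, 0, 1) = (-4, -12, 16)
  D5: (-3, -12, 15) + (0, -1, 1) = (-3, -13, 16)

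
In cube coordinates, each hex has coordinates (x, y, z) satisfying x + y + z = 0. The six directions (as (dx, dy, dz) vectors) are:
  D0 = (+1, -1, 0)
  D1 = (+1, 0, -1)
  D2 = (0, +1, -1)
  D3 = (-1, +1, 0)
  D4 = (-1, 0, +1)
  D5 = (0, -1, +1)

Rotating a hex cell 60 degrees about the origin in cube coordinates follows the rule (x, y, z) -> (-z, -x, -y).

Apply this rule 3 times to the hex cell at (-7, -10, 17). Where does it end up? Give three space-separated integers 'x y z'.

Start: (-7, -10, 17)
Step 1: (-7, -10, 17) -> (-(17), -(-7), -(-10)) = (-17, 7, 10)
Step 2: (-17, 7, 10) -> (-(10), -(-17), -(7)) = (-10, 17, -7)
Step 3: (-10, 17, -7) -> (-(-7), -(-10), -(17)) = (7, 10, -17)

Answer: 7 10 -17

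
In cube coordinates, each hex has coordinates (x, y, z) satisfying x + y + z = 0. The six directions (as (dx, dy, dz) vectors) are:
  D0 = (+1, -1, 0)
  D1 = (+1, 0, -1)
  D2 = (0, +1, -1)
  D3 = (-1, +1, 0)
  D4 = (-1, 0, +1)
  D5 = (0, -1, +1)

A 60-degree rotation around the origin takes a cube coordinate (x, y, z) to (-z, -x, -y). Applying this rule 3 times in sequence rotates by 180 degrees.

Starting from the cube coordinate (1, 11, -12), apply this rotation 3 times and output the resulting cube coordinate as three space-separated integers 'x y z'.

Start: (1, 11, -12)
Step 1: (1, 11, -12) -> (-(-12), -(1), -(11)) = (12, -1, -11)
Step 2: (12, -1, -11) -> (-(-11), -(12), -(-1)) = (11, -12, 1)
Step 3: (11, -12, 1) -> (-(1), -(11), -(-12)) = (-1, -11, 12)

Answer: -1 -11 12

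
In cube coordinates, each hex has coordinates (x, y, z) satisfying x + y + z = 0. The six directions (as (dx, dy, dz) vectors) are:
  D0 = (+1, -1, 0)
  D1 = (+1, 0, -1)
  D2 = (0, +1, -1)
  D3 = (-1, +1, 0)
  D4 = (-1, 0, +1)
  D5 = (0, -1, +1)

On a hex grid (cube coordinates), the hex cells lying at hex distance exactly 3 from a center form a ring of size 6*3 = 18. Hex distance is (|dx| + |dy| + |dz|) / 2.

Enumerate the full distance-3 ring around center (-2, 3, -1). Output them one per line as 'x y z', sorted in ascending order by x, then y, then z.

Answer: -5 3 2
-5 4 1
-5 5 0
-5 6 -1
-4 2 2
-4 6 -2
-3 1 2
-3 6 -3
-2 0 2
-2 6 -4
-1 0 1
-1 5 -4
0 0 0
0 4 -4
1 0 -1
1 1 -2
1 2 -3
1 3 -4

Derivation:
Walk ring at distance 3 from (-2, 3, -1):
Start at center + D4*3 = (-5, 3, 2)
  hex 0: (-5, 3, 2)
  hex 1: (-4, 2, 2)
  hex 2: (-3, 1, 2)
  hex 3: (-2, 0, 2)
  hex 4: (-1, 0, 1)
  hex 5: (0, 0, 0)
  hex 6: (1, 0, -1)
  hex 7: (1, 1, -2)
  hex 8: (1, 2, -3)
  hex 9: (1, 3, -4)
  hex 10: (0, 4, -4)
  hex 11: (-1, 5, -4)
  hex 12: (-2, 6, -4)
  hex 13: (-3, 6, -3)
  hex 14: (-4, 6, -2)
  hex 15: (-5, 6, -1)
  hex 16: (-5, 5, 0)
  hex 17: (-5, 4, 1)
Sorted: 18 hexes.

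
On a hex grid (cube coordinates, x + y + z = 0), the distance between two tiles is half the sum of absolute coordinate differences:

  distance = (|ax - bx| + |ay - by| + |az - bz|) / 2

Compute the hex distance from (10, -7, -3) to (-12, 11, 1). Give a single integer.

|ax - bx| = |10 - (-12)| = 22
|ay - by| = |-7 - 11| = 18
|az - bz| = |-3 - 1| = 4
distance = (22 + 18 + 4) / 2 = 44 / 2 = 22

Answer: 22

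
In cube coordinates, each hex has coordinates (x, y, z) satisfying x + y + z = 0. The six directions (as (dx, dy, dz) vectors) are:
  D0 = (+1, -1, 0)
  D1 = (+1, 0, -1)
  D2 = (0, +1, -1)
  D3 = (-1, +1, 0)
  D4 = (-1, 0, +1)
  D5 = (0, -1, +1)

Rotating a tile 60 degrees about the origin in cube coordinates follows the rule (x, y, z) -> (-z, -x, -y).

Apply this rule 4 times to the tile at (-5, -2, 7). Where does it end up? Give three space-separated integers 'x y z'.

Start: (-5, -2, 7)
Step 1: (-5, -2, 7) -> (-(7), -(-5), -(-2)) = (-7, 5, 2)
Step 2: (-7, 5, 2) -> (-(2), -(-7), -(5)) = (-2, 7, -5)
Step 3: (-2, 7, -5) -> (-(-5), -(-2), -(7)) = (5, 2, -7)
Step 4: (5, 2, -7) -> (-(-7), -(5), -(2)) = (7, -5, -2)

Answer: 7 -5 -2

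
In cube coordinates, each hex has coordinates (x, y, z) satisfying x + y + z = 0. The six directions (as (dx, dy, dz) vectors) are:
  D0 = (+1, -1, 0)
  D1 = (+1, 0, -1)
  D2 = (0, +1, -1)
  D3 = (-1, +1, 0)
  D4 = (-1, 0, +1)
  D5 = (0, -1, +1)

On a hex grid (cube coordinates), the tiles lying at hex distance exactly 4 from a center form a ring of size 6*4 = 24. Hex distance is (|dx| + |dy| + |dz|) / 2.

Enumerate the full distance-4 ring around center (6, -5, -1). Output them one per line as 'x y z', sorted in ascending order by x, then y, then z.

Walk ring at distance 4 from (6, -5, -1):
Start at center + D4*4 = (2, -5, 3)
  hex 0: (2, -5, 3)
  hex 1: (3, -6, 3)
  hex 2: (4, -7, 3)
  hex 3: (5, -8, 3)
  hex 4: (6, -9, 3)
  hex 5: (7, -9, 2)
  hex 6: (8, -9, 1)
  hex 7: (9, -9, 0)
  hex 8: (10, -9, -1)
  hex 9: (10, -8, -2)
  hex 10: (10, -7, -3)
  hex 11: (10, -6, -4)
  hex 12: (10, -5, -5)
  hex 13: (9, -4, -5)
  hex 14: (8, -3, -5)
  hex 15: (7, -2, -5)
  hex 16: (6, -1, -5)
  hex 17: (5, -1, -4)
  hex 18: (4, -1, -3)
  hex 19: (3, -1, -2)
  hex 20: (2, -1, -1)
  hex 21: (2, -2, 0)
  hex 22: (2, -3, 1)
  hex 23: (2, -4, 2)
Sorted: 24 hexes.

Answer: 2 -5 3
2 -4 2
2 -3 1
2 -2 0
2 -1 -1
3 -6 3
3 -1 -2
4 -7 3
4 -1 -3
5 -8 3
5 -1 -4
6 -9 3
6 -1 -5
7 -9 2
7 -2 -5
8 -9 1
8 -3 -5
9 -9 0
9 -4 -5
10 -9 -1
10 -8 -2
10 -7 -3
10 -6 -4
10 -5 -5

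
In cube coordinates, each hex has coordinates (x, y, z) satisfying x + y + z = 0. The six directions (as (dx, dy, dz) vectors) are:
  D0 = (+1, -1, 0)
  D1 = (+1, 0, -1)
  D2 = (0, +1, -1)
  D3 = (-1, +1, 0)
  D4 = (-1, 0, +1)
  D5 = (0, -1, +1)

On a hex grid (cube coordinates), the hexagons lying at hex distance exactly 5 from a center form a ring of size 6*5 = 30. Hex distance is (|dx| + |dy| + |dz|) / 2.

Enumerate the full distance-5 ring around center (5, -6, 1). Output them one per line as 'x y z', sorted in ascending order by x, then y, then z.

Walk ring at distance 5 from (5, -6, 1):
Start at center + D4*5 = (0, -6, 6)
  hex 0: (0, -6, 6)
  hex 1: (1, -7, 6)
  hex 2: (2, -8, 6)
  hex 3: (3, -9, 6)
  hex 4: (4, -10, 6)
  hex 5: (5, -11, 6)
  hex 6: (6, -11, 5)
  hex 7: (7, -11, 4)
  hex 8: (8, -11, 3)
  hex 9: (9, -11, 2)
  hex 10: (10, -11, 1)
  hex 11: (10, -10, 0)
  hex 12: (10, -9, -1)
  hex 13: (10, -8, -2)
  hex 14: (10, -7, -3)
  hex 15: (10, -6, -4)
  hex 16: (9, -5, -4)
  hex 17: (8, -4, -4)
  hex 18: (7, -3, -4)
  hex 19: (6, -2, -4)
  hex 20: (5, -1, -4)
  hex 21: (4, -1, -3)
  hex 22: (3, -1, -2)
  hex 23: (2, -1, -1)
  hex 24: (1, -1, 0)
  hex 25: (0, -1, 1)
  hex 26: (0, -2, 2)
  hex 27: (0, -3, 3)
  hex 28: (0, -4, 4)
  hex 29: (0, -5, 5)
Sorted: 30 hexes.

Answer: 0 -6 6
0 -5 5
0 -4 4
0 -3 3
0 -2 2
0 -1 1
1 -7 6
1 -1 0
2 -8 6
2 -1 -1
3 -9 6
3 -1 -2
4 -10 6
4 -1 -3
5 -11 6
5 -1 -4
6 -11 5
6 -2 -4
7 -11 4
7 -3 -4
8 -11 3
8 -4 -4
9 -11 2
9 -5 -4
10 -11 1
10 -10 0
10 -9 -1
10 -8 -2
10 -7 -3
10 -6 -4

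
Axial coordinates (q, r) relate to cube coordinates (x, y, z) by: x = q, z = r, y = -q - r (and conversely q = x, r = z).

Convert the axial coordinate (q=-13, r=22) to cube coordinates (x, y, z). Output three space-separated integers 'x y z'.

x = q = -13
z = r = 22
y = -x - z = -(-13) - (22) = -9

Answer: -13 -9 22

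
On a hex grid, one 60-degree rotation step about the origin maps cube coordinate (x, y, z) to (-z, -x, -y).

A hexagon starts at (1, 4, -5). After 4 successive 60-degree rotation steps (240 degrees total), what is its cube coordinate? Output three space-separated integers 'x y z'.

Answer: -5 1 4

Derivation:
Start: (1, 4, -5)
Step 1: (1, 4, -5) -> (-(-5), -(1), -(4)) = (5, -1, -4)
Step 2: (5, -1, -4) -> (-(-4), -(5), -(-1)) = (4, -5, 1)
Step 3: (4, -5, 1) -> (-(1), -(4), -(-5)) = (-1, -4, 5)
Step 4: (-1, -4, 5) -> (-(5), -(-1), -(-4)) = (-5, 1, 4)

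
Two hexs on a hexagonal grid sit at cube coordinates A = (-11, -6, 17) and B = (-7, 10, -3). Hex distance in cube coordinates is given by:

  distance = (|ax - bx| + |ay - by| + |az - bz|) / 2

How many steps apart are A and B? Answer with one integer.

|ax - bx| = |-11 - (-7)| = 4
|ay - by| = |-6 - 10| = 16
|az - bz| = |17 - (-3)| = 20
distance = (4 + 16 + 20) / 2 = 40 / 2 = 20

Answer: 20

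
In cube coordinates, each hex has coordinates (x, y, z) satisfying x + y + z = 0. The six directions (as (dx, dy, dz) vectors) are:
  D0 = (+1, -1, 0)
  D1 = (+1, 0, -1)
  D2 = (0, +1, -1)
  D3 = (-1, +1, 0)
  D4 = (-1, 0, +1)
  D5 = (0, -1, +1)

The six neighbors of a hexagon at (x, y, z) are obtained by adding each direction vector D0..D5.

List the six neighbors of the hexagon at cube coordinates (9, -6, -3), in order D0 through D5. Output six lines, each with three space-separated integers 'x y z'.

Center: (9, -6, -3). Add each direction:
  D0: (9, -6, -3) + (1, -1, 0) = (10, -7, -3)
  D1: (9, -6, -3) + (1, 0, -1) = (10, -6, -4)
  D2: (9, -6, -3) + (0, 1, -1) = (9, -5, -4)
  D3: (9, -6, -3) + (-1, 1, 0) = (8, -5, -3)
  D4: (9, -6, -3) + (-1, 0, 1) = (8, -6, -2)
  D5: (9, -6, -3) + (0, -1, 1) = (9, -7, -2)

Answer: 10 -7 -3
10 -6 -4
9 -5 -4
8 -5 -3
8 -6 -2
9 -7 -2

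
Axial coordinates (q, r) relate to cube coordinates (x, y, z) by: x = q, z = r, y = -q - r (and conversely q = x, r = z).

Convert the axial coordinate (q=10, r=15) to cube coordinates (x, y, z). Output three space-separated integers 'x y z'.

x = q = 10
z = r = 15
y = -x - z = -(10) - (15) = -25

Answer: 10 -25 15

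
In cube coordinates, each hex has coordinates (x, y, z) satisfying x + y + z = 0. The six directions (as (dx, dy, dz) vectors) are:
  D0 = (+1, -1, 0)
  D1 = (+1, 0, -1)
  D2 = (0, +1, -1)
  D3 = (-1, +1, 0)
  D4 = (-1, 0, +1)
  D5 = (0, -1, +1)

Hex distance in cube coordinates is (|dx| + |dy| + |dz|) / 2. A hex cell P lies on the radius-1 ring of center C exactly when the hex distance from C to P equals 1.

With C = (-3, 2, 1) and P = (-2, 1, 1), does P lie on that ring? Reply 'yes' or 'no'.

Answer: yes

Derivation:
|px - cx| = |-2 - (-3)| = 1
|py - cy| = |1 - 2| = 1
|pz - cz| = |1 - 1| = 0
distance = (1+1+0)/2 = 2/2 = 1
radius = 1; distance == radius -> yes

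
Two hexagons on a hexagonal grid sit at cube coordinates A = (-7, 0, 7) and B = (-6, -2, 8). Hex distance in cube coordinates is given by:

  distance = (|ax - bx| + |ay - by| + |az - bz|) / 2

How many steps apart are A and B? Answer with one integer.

|ax - bx| = |-7 - (-6)| = 1
|ay - by| = |0 - (-2)| = 2
|az - bz| = |7 - 8| = 1
distance = (1 + 2 + 1) / 2 = 4 / 2 = 2

Answer: 2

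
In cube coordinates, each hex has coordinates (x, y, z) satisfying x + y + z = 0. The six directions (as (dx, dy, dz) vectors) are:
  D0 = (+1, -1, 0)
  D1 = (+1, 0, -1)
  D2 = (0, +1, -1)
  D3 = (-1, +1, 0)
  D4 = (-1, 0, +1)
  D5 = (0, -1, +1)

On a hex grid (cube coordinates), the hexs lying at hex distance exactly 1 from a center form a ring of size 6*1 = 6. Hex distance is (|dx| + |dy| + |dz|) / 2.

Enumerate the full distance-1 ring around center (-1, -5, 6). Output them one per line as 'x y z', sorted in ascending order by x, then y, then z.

Walk ring at distance 1 from (-1, -5, 6):
Start at center + D4*1 = (-2, -5, 7)
  hex 0: (-2, -5, 7)
  hex 1: (-1, -6, 7)
  hex 2: (0, -6, 6)
  hex 3: (0, -5, 5)
  hex 4: (-1, -4, 5)
  hex 5: (-2, -4, 6)
Sorted: 6 hexes.

Answer: -2 -5 7
-2 -4 6
-1 -6 7
-1 -4 5
0 -6 6
0 -5 5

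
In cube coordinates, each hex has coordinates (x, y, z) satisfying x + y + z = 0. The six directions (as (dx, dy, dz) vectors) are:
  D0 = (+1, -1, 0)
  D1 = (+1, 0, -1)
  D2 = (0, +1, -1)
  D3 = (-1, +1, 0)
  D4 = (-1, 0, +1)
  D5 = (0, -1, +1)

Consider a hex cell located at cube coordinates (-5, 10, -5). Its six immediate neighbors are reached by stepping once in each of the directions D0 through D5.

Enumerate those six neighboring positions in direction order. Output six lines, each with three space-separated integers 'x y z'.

Center: (-5, 10, -5). Add each direction:
  D0: (-5, 10, -5) + (1, -1, 0) = (-4, 9, -5)
  D1: (-5, 10, -5) + (1, 0, -1) = (-4, 10, -6)
  D2: (-5, 10, -5) + (0, 1, -1) = (-5, 11, -6)
  D3: (-5, 10, -5) + (-1, 1, 0) = (-6, 11, -5)
  D4: (-5, 10, -5) + (-1, 0, 1) = (-6, 10, -4)
  D5: (-5, 10, -5) + (0, -1, 1) = (-5, 9, -4)

Answer: -4 9 -5
-4 10 -6
-5 11 -6
-6 11 -5
-6 10 -4
-5 9 -4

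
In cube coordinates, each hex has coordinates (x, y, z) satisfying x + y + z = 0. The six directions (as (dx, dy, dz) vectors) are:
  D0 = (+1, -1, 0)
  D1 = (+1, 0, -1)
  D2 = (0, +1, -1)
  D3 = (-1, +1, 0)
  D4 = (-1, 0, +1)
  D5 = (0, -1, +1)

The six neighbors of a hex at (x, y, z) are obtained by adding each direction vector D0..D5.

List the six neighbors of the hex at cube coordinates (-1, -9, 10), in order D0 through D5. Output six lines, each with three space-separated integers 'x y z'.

Answer: 0 -10 10
0 -9 9
-1 -8 9
-2 -8 10
-2 -9 11
-1 -10 11

Derivation:
Center: (-1, -9, 10). Add each direction:
  D0: (-1, -9, 10) + (1, -1, 0) = (0, -10, 10)
  D1: (-1, -9, 10) + (1, 0, -1) = (0, -9, 9)
  D2: (-1, -9, 10) + (0, 1, -1) = (-1, -8, 9)
  D3: (-1, -9, 10) + (-1, 1, 0) = (-2, -8, 10)
  D4: (-1, -9, 10) + (-1, 0, 1) = (-2, -9, 11)
  D5: (-1, -9, 10) + (0, -1, 1) = (-1, -10, 11)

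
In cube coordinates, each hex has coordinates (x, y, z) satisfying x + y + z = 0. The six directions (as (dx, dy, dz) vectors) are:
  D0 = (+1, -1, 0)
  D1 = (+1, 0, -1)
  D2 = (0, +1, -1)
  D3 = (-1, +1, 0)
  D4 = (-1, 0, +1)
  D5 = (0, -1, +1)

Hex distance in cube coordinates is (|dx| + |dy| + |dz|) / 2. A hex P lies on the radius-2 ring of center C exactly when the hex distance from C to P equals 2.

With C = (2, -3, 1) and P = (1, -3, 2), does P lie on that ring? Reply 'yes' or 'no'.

|px - cx| = |1 - 2| = 1
|py - cy| = |-3 - (-3)| = 0
|pz - cz| = |2 - 1| = 1
distance = (1+0+1)/2 = 2/2 = 1
radius = 2; distance != radius -> no

Answer: no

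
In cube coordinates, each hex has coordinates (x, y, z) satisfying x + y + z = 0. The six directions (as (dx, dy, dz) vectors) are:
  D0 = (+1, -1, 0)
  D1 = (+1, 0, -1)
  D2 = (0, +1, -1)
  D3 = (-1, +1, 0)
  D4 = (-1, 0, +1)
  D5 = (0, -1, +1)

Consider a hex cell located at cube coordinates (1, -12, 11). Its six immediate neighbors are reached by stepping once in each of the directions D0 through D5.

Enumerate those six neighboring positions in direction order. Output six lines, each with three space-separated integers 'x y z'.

Answer: 2 -13 11
2 -12 10
1 -11 10
0 -11 11
0 -12 12
1 -13 12

Derivation:
Center: (1, -12, 11). Add each direction:
  D0: (1, -12, 11) + (1, -1, 0) = (2, -13, 11)
  D1: (1, -12, 11) + (1, 0, -1) = (2, -12, 10)
  D2: (1, -12, 11) + (0, 1, -1) = (1, -11, 10)
  D3: (1, -12, 11) + (-1, 1, 0) = (0, -11, 11)
  D4: (1, -12, 11) + (-1, 0, 1) = (0, -12, 12)
  D5: (1, -12, 11) + (0, -1, 1) = (1, -13, 12)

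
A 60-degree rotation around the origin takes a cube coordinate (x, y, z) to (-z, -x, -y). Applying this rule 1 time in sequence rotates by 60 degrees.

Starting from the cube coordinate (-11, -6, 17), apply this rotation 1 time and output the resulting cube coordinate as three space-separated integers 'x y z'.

Answer: -17 11 6

Derivation:
Start: (-11, -6, 17)
Step 1: (-11, -6, 17) -> (-(17), -(-11), -(-6)) = (-17, 11, 6)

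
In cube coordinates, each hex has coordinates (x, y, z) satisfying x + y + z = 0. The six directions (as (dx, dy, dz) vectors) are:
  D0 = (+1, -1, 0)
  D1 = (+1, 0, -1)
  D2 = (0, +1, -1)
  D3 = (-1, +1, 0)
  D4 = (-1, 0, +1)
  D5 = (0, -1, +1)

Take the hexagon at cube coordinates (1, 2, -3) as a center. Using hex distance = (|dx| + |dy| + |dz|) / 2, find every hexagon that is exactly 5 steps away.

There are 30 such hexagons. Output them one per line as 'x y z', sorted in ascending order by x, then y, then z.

Answer: -4 2 2
-4 3 1
-4 4 0
-4 5 -1
-4 6 -2
-4 7 -3
-3 1 2
-3 7 -4
-2 0 2
-2 7 -5
-1 -1 2
-1 7 -6
0 -2 2
0 7 -7
1 -3 2
1 7 -8
2 -3 1
2 6 -8
3 -3 0
3 5 -8
4 -3 -1
4 4 -8
5 -3 -2
5 3 -8
6 -3 -3
6 -2 -4
6 -1 -5
6 0 -6
6 1 -7
6 2 -8

Derivation:
Walk ring at distance 5 from (1, 2, -3):
Start at center + D4*5 = (-4, 2, 2)
  hex 0: (-4, 2, 2)
  hex 1: (-3, 1, 2)
  hex 2: (-2, 0, 2)
  hex 3: (-1, -1, 2)
  hex 4: (0, -2, 2)
  hex 5: (1, -3, 2)
  hex 6: (2, -3, 1)
  hex 7: (3, -3, 0)
  hex 8: (4, -3, -1)
  hex 9: (5, -3, -2)
  hex 10: (6, -3, -3)
  hex 11: (6, -2, -4)
  hex 12: (6, -1, -5)
  hex 13: (6, 0, -6)
  hex 14: (6, 1, -7)
  hex 15: (6, 2, -8)
  hex 16: (5, 3, -8)
  hex 17: (4, 4, -8)
  hex 18: (3, 5, -8)
  hex 19: (2, 6, -8)
  hex 20: (1, 7, -8)
  hex 21: (0, 7, -7)
  hex 22: (-1, 7, -6)
  hex 23: (-2, 7, -5)
  hex 24: (-3, 7, -4)
  hex 25: (-4, 7, -3)
  hex 26: (-4, 6, -2)
  hex 27: (-4, 5, -1)
  hex 28: (-4, 4, 0)
  hex 29: (-4, 3, 1)
Sorted: 30 hexes.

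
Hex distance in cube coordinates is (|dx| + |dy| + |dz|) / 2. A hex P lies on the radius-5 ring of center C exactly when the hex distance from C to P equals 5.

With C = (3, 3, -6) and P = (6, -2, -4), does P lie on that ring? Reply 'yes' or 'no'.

|px - cx| = |6 - 3| = 3
|py - cy| = |-2 - 3| = 5
|pz - cz| = |-4 - (-6)| = 2
distance = (3+5+2)/2 = 10/2 = 5
radius = 5; distance == radius -> yes

Answer: yes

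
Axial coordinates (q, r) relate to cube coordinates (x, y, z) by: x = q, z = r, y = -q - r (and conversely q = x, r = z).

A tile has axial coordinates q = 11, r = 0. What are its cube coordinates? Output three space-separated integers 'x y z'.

Answer: 11 -11 0

Derivation:
x = q = 11
z = r = 0
y = -x - z = -(11) - (0) = -11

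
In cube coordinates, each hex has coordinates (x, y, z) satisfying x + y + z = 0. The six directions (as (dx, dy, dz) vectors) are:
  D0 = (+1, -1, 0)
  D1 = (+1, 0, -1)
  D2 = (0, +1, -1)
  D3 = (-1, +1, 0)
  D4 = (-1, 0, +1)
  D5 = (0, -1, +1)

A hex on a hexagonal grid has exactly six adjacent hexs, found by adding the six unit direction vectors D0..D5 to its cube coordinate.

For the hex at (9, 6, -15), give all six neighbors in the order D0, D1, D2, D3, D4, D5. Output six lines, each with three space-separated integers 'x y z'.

Center: (9, 6, -15). Add each direction:
  D0: (9, 6, -15) + (1, -1, 0) = (10, 5, -15)
  D1: (9, 6, -15) + (1, 0, -1) = (10, 6, -16)
  D2: (9, 6, -15) + (0, 1, -1) = (9, 7, -16)
  D3: (9, 6, -15) + (-1, 1, 0) = (8, 7, -15)
  D4: (9, 6, -15) + (-1, 0, 1) = (8, 6, -14)
  D5: (9, 6, -15) + (0, -1, 1) = (9, 5, -14)

Answer: 10 5 -15
10 6 -16
9 7 -16
8 7 -15
8 6 -14
9 5 -14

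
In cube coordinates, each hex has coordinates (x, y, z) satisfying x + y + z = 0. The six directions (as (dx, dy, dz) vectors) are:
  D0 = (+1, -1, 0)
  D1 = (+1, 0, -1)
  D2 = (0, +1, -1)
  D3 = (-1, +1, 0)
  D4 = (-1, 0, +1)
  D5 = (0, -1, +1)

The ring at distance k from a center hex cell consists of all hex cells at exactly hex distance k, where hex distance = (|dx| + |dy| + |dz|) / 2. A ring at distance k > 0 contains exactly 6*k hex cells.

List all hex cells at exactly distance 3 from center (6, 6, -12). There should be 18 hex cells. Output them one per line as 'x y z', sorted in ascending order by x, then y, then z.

Answer: 3 6 -9
3 7 -10
3 8 -11
3 9 -12
4 5 -9
4 9 -13
5 4 -9
5 9 -14
6 3 -9
6 9 -15
7 3 -10
7 8 -15
8 3 -11
8 7 -15
9 3 -12
9 4 -13
9 5 -14
9 6 -15

Derivation:
Walk ring at distance 3 from (6, 6, -12):
Start at center + D4*3 = (3, 6, -9)
  hex 0: (3, 6, -9)
  hex 1: (4, 5, -9)
  hex 2: (5, 4, -9)
  hex 3: (6, 3, -9)
  hex 4: (7, 3, -10)
  hex 5: (8, 3, -11)
  hex 6: (9, 3, -12)
  hex 7: (9, 4, -13)
  hex 8: (9, 5, -14)
  hex 9: (9, 6, -15)
  hex 10: (8, 7, -15)
  hex 11: (7, 8, -15)
  hex 12: (6, 9, -15)
  hex 13: (5, 9, -14)
  hex 14: (4, 9, -13)
  hex 15: (3, 9, -12)
  hex 16: (3, 8, -11)
  hex 17: (3, 7, -10)
Sorted: 18 hexes.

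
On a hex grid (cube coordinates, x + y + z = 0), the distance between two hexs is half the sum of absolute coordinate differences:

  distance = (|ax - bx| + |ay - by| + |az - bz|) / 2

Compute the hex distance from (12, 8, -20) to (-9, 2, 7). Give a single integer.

Answer: 27

Derivation:
|ax - bx| = |12 - (-9)| = 21
|ay - by| = |8 - 2| = 6
|az - bz| = |-20 - 7| = 27
distance = (21 + 6 + 27) / 2 = 54 / 2 = 27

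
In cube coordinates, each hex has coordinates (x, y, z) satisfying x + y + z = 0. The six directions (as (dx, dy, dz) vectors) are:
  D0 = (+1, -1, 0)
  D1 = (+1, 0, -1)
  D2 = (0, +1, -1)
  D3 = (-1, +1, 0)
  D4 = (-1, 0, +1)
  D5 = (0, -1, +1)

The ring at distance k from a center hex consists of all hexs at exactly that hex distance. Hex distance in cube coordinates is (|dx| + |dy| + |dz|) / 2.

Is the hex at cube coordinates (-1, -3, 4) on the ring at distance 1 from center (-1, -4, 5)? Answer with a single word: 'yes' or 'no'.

Answer: yes

Derivation:
|px - cx| = |-1 - (-1)| = 0
|py - cy| = |-3 - (-4)| = 1
|pz - cz| = |4 - 5| = 1
distance = (0+1+1)/2 = 2/2 = 1
radius = 1; distance == radius -> yes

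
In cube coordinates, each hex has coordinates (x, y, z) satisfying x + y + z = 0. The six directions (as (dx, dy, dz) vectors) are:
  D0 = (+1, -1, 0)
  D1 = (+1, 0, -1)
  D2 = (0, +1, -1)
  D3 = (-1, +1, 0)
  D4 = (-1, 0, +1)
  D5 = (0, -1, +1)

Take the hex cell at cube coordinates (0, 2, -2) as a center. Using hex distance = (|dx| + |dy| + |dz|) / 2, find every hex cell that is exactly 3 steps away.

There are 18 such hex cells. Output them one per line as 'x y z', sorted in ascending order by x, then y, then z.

Answer: -3 2 1
-3 3 0
-3 4 -1
-3 5 -2
-2 1 1
-2 5 -3
-1 0 1
-1 5 -4
0 -1 1
0 5 -5
1 -1 0
1 4 -5
2 -1 -1
2 3 -5
3 -1 -2
3 0 -3
3 1 -4
3 2 -5

Derivation:
Walk ring at distance 3 from (0, 2, -2):
Start at center + D4*3 = (-3, 2, 1)
  hex 0: (-3, 2, 1)
  hex 1: (-2, 1, 1)
  hex 2: (-1, 0, 1)
  hex 3: (0, -1, 1)
  hex 4: (1, -1, 0)
  hex 5: (2, -1, -1)
  hex 6: (3, -1, -2)
  hex 7: (3, 0, -3)
  hex 8: (3, 1, -4)
  hex 9: (3, 2, -5)
  hex 10: (2, 3, -5)
  hex 11: (1, 4, -5)
  hex 12: (0, 5, -5)
  hex 13: (-1, 5, -4)
  hex 14: (-2, 5, -3)
  hex 15: (-3, 5, -2)
  hex 16: (-3, 4, -1)
  hex 17: (-3, 3, 0)
Sorted: 18 hexes.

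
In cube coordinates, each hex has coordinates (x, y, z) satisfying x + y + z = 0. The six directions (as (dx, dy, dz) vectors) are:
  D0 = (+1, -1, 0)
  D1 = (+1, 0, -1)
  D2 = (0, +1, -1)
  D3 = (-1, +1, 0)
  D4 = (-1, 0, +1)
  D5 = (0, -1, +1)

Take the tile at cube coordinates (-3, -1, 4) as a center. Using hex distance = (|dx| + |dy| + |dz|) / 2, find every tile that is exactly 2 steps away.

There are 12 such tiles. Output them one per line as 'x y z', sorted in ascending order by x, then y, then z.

Walk ring at distance 2 from (-3, -1, 4):
Start at center + D4*2 = (-5, -1, 6)
  hex 0: (-5, -1, 6)
  hex 1: (-4, -2, 6)
  hex 2: (-3, -3, 6)
  hex 3: (-2, -3, 5)
  hex 4: (-1, -3, 4)
  hex 5: (-1, -2, 3)
  hex 6: (-1, -1, 2)
  hex 7: (-2, 0, 2)
  hex 8: (-3, 1, 2)
  hex 9: (-4, 1, 3)
  hex 10: (-5, 1, 4)
  hex 11: (-5, 0, 5)
Sorted: 12 hexes.

Answer: -5 -1 6
-5 0 5
-5 1 4
-4 -2 6
-4 1 3
-3 -3 6
-3 1 2
-2 -3 5
-2 0 2
-1 -3 4
-1 -2 3
-1 -1 2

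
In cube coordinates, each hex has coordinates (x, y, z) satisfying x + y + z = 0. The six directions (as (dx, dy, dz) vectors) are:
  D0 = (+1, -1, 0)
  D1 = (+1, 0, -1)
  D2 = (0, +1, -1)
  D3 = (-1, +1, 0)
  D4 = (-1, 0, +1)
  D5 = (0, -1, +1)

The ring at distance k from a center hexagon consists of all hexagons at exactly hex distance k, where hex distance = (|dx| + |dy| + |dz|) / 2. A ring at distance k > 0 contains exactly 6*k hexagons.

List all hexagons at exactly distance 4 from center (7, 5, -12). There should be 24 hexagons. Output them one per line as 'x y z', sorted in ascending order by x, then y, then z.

Answer: 3 5 -8
3 6 -9
3 7 -10
3 8 -11
3 9 -12
4 4 -8
4 9 -13
5 3 -8
5 9 -14
6 2 -8
6 9 -15
7 1 -8
7 9 -16
8 1 -9
8 8 -16
9 1 -10
9 7 -16
10 1 -11
10 6 -16
11 1 -12
11 2 -13
11 3 -14
11 4 -15
11 5 -16

Derivation:
Walk ring at distance 4 from (7, 5, -12):
Start at center + D4*4 = (3, 5, -8)
  hex 0: (3, 5, -8)
  hex 1: (4, 4, -8)
  hex 2: (5, 3, -8)
  hex 3: (6, 2, -8)
  hex 4: (7, 1, -8)
  hex 5: (8, 1, -9)
  hex 6: (9, 1, -10)
  hex 7: (10, 1, -11)
  hex 8: (11, 1, -12)
  hex 9: (11, 2, -13)
  hex 10: (11, 3, -14)
  hex 11: (11, 4, -15)
  hex 12: (11, 5, -16)
  hex 13: (10, 6, -16)
  hex 14: (9, 7, -16)
  hex 15: (8, 8, -16)
  hex 16: (7, 9, -16)
  hex 17: (6, 9, -15)
  hex 18: (5, 9, -14)
  hex 19: (4, 9, -13)
  hex 20: (3, 9, -12)
  hex 21: (3, 8, -11)
  hex 22: (3, 7, -10)
  hex 23: (3, 6, -9)
Sorted: 24 hexes.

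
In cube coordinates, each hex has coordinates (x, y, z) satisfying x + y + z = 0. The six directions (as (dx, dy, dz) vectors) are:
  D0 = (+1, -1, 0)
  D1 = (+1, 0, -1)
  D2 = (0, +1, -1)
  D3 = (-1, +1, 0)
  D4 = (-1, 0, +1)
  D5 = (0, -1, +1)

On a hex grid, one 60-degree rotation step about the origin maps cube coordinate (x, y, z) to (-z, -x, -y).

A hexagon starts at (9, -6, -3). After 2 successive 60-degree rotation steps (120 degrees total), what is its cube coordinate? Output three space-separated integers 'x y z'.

Answer: -6 -3 9

Derivation:
Start: (9, -6, -3)
Step 1: (9, -6, -3) -> (-(-3), -(9), -(-6)) = (3, -9, 6)
Step 2: (3, -9, 6) -> (-(6), -(3), -(-9)) = (-6, -3, 9)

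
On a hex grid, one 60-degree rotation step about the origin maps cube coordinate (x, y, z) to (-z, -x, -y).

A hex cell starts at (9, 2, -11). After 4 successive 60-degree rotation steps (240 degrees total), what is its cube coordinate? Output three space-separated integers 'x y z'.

Start: (9, 2, -11)
Step 1: (9, 2, -11) -> (-(-11), -(9), -(2)) = (11, -9, -2)
Step 2: (11, -9, -2) -> (-(-2), -(11), -(-9)) = (2, -11, 9)
Step 3: (2, -11, 9) -> (-(9), -(2), -(-11)) = (-9, -2, 11)
Step 4: (-9, -2, 11) -> (-(11), -(-9), -(-2)) = (-11, 9, 2)

Answer: -11 9 2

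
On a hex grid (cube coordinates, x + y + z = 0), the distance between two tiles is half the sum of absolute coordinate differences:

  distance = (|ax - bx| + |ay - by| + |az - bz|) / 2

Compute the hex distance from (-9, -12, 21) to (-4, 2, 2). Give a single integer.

|ax - bx| = |-9 - (-4)| = 5
|ay - by| = |-12 - 2| = 14
|az - bz| = |21 - 2| = 19
distance = (5 + 14 + 19) / 2 = 38 / 2 = 19

Answer: 19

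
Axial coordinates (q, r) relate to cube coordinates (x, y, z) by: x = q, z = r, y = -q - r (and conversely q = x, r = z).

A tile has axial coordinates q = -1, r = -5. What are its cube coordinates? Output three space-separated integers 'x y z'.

x = q = -1
z = r = -5
y = -x - z = -(-1) - (-5) = 6

Answer: -1 6 -5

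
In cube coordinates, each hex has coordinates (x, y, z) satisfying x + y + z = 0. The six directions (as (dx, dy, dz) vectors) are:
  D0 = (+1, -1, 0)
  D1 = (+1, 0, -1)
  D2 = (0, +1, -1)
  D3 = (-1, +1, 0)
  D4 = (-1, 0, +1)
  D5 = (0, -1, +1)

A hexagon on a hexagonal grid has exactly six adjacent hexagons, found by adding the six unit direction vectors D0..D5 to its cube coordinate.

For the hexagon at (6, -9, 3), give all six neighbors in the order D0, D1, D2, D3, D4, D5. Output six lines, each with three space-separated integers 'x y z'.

Answer: 7 -10 3
7 -9 2
6 -8 2
5 -8 3
5 -9 4
6 -10 4

Derivation:
Center: (6, -9, 3). Add each direction:
  D0: (6, -9, 3) + (1, -1, 0) = (7, -10, 3)
  D1: (6, -9, 3) + (1, 0, -1) = (7, -9, 2)
  D2: (6, -9, 3) + (0, 1, -1) = (6, -8, 2)
  D3: (6, -9, 3) + (-1, 1, 0) = (5, -8, 3)
  D4: (6, -9, 3) + (-1, 0, 1) = (5, -9, 4)
  D5: (6, -9, 3) + (0, -1, 1) = (6, -10, 4)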